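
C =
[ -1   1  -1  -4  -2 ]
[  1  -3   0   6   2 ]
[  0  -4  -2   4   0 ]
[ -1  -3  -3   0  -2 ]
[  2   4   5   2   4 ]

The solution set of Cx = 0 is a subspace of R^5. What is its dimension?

3

Row reduce to echelon form.
R2 ← R2 + R1: [0, -2, -1, 2, 0]
R4 ← R4 − R1: [0, -4, -2, 4, 0]
R5 ← R5 + (2)·R1: [0, 6, 3, -6, 0]
R3 ← R3 − (2)·R2: [0, 0, 0, 0, 0]
R4 ← R4 − (2)·R2: [0, 0, 0, 0, 0]
R5 ← R5 + (3)·R2: [0, 0, 0, 0, 0]
2 nonzero rows, so rank(C) = 2.
C has 5 columns; by rank–nullity, nullity = 5 − 2 = 3.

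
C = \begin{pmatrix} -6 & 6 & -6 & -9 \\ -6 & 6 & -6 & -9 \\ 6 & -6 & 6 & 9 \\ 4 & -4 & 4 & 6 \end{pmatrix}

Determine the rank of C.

Row reduce to echelon form.
R2 ← R2 − R1: [0, 0, 0, 0]
R3 ← R3 + R1: [0, 0, 0, 0]
R4 ← R4 + (2/3)·R1: [0, 0, 0, 0]
Echelon form has 1 nonzero row, so rank(C) = 1.

1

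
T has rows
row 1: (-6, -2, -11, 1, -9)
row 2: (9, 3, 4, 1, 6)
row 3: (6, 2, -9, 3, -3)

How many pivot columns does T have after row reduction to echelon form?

2

Row reduce to echelon form.
R2 ← R2 + (3/2)·R1: [0, 0, -25/2, 5/2, -15/2]
R3 ← R3 + R1: [0, 0, -20, 4, -12]
R3 ← R3 − (8/5)·R2: [0, 0, 0, 0, 0]
Echelon form has 2 nonzero rows, so rank(T) = 2.
Each nonzero row contributes one pivot column: 2 pivot columns.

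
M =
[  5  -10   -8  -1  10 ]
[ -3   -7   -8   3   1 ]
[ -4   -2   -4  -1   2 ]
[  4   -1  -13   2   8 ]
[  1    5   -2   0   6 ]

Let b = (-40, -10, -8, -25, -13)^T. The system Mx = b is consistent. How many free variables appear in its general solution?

Row reduce the augmented matrix [M | b].
R2 ← R2 + (3/5)·R1: [0, -13, -64/5, 12/5, 7, -34]
R3 ← R3 + (4/5)·R1: [0, -10, -52/5, -9/5, 10, -40]
R4 ← R4 − (4/5)·R1: [0, 7, -33/5, 14/5, 0, 7]
R5 ← R5 − (1/5)·R1: [0, 7, -2/5, 1/5, 4, -5]
R3 ← R3 − (10/13)·R2: [0, 0, -36/65, -237/65, 60/13, -180/13]
R4 ← R4 + (7/13)·R2: [0, 0, -877/65, 266/65, 49/13, -147/13]
R5 ← R5 + (7/13)·R2: [0, 0, -474/65, 97/65, 101/13, -303/13]
R4 ← R4 − (877/36)·R3: [0, 0, 0, 1115/12, -326/3, 326]
R5 ← R5 − (79/6)·R3: [0, 0, 0, 99/2, -53, 159]
R5 ← R5 − (594/1115)·R4: [0, 0, 0, 0, 5453/1115, -16359/1115]
The echelon form has 5 nonzero rows, and every pivot lies in the first 5 columns, so rank(M) = rank([M|b]) = 5.
The system is consistent.
Free variables = (unknowns) − (rank) = 5 − 5 = 0.

0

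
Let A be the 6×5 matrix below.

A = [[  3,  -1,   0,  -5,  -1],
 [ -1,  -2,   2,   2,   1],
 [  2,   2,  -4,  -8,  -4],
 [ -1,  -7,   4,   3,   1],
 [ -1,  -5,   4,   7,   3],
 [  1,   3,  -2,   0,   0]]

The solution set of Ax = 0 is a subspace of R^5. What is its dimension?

Row reduce to echelon form.
R2 ← R2 + (1/3)·R1: [0, -7/3, 2, 1/3, 2/3]
R3 ← R3 − (2/3)·R1: [0, 8/3, -4, -14/3, -10/3]
R4 ← R4 + (1/3)·R1: [0, -22/3, 4, 4/3, 2/3]
R5 ← R5 + (1/3)·R1: [0, -16/3, 4, 16/3, 8/3]
R6 ← R6 − (1/3)·R1: [0, 10/3, -2, 5/3, 1/3]
R3 ← R3 + (8/7)·R2: [0, 0, -12/7, -30/7, -18/7]
R4 ← R4 − (22/7)·R2: [0, 0, -16/7, 2/7, -10/7]
R5 ← R5 − (16/7)·R2: [0, 0, -4/7, 32/7, 8/7]
R6 ← R6 + (10/7)·R2: [0, 0, 6/7, 15/7, 9/7]
R4 ← R4 − (4/3)·R3: [0, 0, 0, 6, 2]
R5 ← R5 − (1/3)·R3: [0, 0, 0, 6, 2]
R6 ← R6 + (1/2)·R3: [0, 0, 0, 0, 0]
R5 ← R5 − R4: [0, 0, 0, 0, 0]
4 nonzero rows, so rank(A) = 4.
A has 5 columns; by rank–nullity, nullity = 5 − 4 = 1.

1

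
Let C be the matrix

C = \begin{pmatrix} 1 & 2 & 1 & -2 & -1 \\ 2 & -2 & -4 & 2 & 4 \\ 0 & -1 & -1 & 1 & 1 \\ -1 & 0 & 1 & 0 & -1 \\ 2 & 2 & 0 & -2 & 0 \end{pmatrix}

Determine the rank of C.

Row reduce to echelon form.
R2 ← R2 − (2)·R1: [0, -6, -6, 6, 6]
R4 ← R4 + R1: [0, 2, 2, -2, -2]
R5 ← R5 − (2)·R1: [0, -2, -2, 2, 2]
R3 ← R3 − (1/6)·R2: [0, 0, 0, 0, 0]
R4 ← R4 + (1/3)·R2: [0, 0, 0, 0, 0]
R5 ← R5 − (1/3)·R2: [0, 0, 0, 0, 0]
Echelon form has 2 nonzero rows, so rank(C) = 2.

2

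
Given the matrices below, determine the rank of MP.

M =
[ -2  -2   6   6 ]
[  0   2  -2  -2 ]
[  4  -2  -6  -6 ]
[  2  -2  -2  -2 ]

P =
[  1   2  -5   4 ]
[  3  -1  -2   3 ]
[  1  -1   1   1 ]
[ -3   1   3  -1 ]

First compute MP:
[[-20,  -2,  38, -14],
 [ 10,  -2, -12,   6],
 [ 10,  10, -40,  10],
 [  0,   6, -14,   2]]
Now row reduce the product.
R2 ← R2 + (1/2)·R1: [0, -3, 7, -1]
R3 ← R3 + (1/2)·R1: [0, 9, -21, 3]
R3 ← R3 + (3)·R2: [0, 0, 0, 0]
R4 ← R4 + (2)·R2: [0, 0, 0, 0]
2 nonzero rows, so rank(MP) = 2.

2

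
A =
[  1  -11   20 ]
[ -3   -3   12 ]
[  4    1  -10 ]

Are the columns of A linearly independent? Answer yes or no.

Row reduce A to echelon form.
R2 ← R2 + (3)·R1: [0, -36, 72]
R3 ← R3 − (4)·R1: [0, 45, -90]
R3 ← R3 + (5/4)·R2: [0, 0, 0]
2 pivots among 3 columns.
Only 2 < 3 pivot columns, so the columns are linearly dependent.

no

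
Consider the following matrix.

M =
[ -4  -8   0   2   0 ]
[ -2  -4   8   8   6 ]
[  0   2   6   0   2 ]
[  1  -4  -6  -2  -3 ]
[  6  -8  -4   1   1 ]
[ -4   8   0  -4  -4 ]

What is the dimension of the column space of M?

5

Row reduce to echelon form.
R2 ← R2 − (1/2)·R1: [0, 0, 8, 7, 6]
R4 ← R4 + (1/4)·R1: [0, -6, -6, -3/2, -3]
R5 ← R5 + (3/2)·R1: [0, -20, -4, 4, 1]
R6 ← R6 − R1: [0, 16, 0, -6, -4]
Swap R2 ↔ R3
R4 ← R4 + (3)·R2: [0, 0, 12, -3/2, 3]
R5 ← R5 + (10)·R2: [0, 0, 56, 4, 21]
R6 ← R6 − (8)·R2: [0, 0, -48, -6, -20]
R4 ← R4 − (3/2)·R3: [0, 0, 0, -12, -6]
R5 ← R5 − (7)·R3: [0, 0, 0, -45, -21]
R6 ← R6 + (6)·R3: [0, 0, 0, 36, 16]
R5 ← R5 − (15/4)·R4: [0, 0, 0, 0, 3/2]
R6 ← R6 + (3)·R4: [0, 0, 0, 0, -2]
R6 ← R6 + (4/3)·R5: [0, 0, 0, 0, 0]
Echelon form has 5 nonzero rows, so rank(M) = 5.
The column space has dimension equal to the rank: 5.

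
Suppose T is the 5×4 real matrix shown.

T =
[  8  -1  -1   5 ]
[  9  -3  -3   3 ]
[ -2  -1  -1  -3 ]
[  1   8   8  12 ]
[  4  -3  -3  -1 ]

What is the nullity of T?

Row reduce to echelon form.
R2 ← R2 − (9/8)·R1: [0, -15/8, -15/8, -21/8]
R3 ← R3 + (1/4)·R1: [0, -5/4, -5/4, -7/4]
R4 ← R4 − (1/8)·R1: [0, 65/8, 65/8, 91/8]
R5 ← R5 − (1/2)·R1: [0, -5/2, -5/2, -7/2]
R3 ← R3 − (2/3)·R2: [0, 0, 0, 0]
R4 ← R4 + (13/3)·R2: [0, 0, 0, 0]
R5 ← R5 − (4/3)·R2: [0, 0, 0, 0]
2 nonzero rows, so rank(T) = 2.
T has 4 columns; by rank–nullity, nullity = 4 − 2 = 2.

2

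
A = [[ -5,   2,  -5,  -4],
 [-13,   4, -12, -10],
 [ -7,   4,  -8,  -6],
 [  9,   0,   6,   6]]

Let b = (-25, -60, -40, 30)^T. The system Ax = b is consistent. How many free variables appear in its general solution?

Row reduce the augmented matrix [A | b].
R2 ← R2 − (13/5)·R1: [0, -6/5, 1, 2/5, 5]
R3 ← R3 − (7/5)·R1: [0, 6/5, -1, -2/5, -5]
R4 ← R4 + (9/5)·R1: [0, 18/5, -3, -6/5, -15]
R3 ← R3 + R2: [0, 0, 0, 0, 0]
R4 ← R4 + (3)·R2: [0, 0, 0, 0, 0]
The echelon form has 2 nonzero rows, and every pivot lies in the first 4 columns, so rank(A) = rank([A|b]) = 2.
The system is consistent.
Free variables = (unknowns) − (rank) = 4 − 2 = 2.

2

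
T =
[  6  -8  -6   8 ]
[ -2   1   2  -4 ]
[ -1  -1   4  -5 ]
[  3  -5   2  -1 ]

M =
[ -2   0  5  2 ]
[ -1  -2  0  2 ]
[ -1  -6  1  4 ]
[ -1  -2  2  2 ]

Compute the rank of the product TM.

3

First compute TM:
[[ -6,  36,  40, -12],
 [  5,  -6, -16,  -2],
 [  4, -12, -11,   2],
 [ -2,   0,  15,   2]]
Now row reduce the product.
R2 ← R2 + (5/6)·R1: [0, 24, 52/3, -12]
R3 ← R3 + (2/3)·R1: [0, 12, 47/3, -6]
R4 ← R4 − (1/3)·R1: [0, -12, 5/3, 6]
R3 ← R3 − (1/2)·R2: [0, 0, 7, 0]
R4 ← R4 + (1/2)·R2: [0, 0, 31/3, 0]
R4 ← R4 − (31/21)·R3: [0, 0, 0, 0]
3 nonzero rows, so rank(TM) = 3.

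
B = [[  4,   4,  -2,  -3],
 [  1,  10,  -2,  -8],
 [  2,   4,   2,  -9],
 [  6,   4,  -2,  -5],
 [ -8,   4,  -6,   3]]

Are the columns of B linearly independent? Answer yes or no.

yes

Row reduce B to echelon form.
R2 ← R2 − (1/4)·R1: [0, 9, -3/2, -29/4]
R3 ← R3 − (1/2)·R1: [0, 2, 3, -15/2]
R4 ← R4 − (3/2)·R1: [0, -2, 1, -1/2]
R5 ← R5 + (2)·R1: [0, 12, -10, -3]
R3 ← R3 − (2/9)·R2: [0, 0, 10/3, -53/9]
R4 ← R4 + (2/9)·R2: [0, 0, 2/3, -19/9]
R5 ← R5 − (4/3)·R2: [0, 0, -8, 20/3]
R4 ← R4 − (1/5)·R3: [0, 0, 0, -14/15]
R5 ← R5 + (12/5)·R3: [0, 0, 0, -112/15]
R5 ← R5 − (8)·R4: [0, 0, 0, 0]
4 pivots among 4 columns.
Every column is a pivot column, so the columns are linearly independent.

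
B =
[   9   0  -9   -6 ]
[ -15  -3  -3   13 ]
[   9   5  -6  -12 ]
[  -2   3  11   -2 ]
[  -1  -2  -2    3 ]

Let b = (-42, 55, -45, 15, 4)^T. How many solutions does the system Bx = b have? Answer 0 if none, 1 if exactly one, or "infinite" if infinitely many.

Row reduce the augmented matrix [B | b].
R2 ← R2 + (5/3)·R1: [0, -3, -18, 3, -15]
R3 ← R3 − R1: [0, 5, 3, -6, -3]
R4 ← R4 + (2/9)·R1: [0, 3, 9, -10/3, 17/3]
R5 ← R5 + (1/9)·R1: [0, -2, -3, 7/3, -2/3]
R3 ← R3 + (5/3)·R2: [0, 0, -27, -1, -28]
R4 ← R4 + R2: [0, 0, -9, -1/3, -28/3]
R5 ← R5 − (2/3)·R2: [0, 0, 9, 1/3, 28/3]
R4 ← R4 − (1/3)·R3: [0, 0, 0, 0, 0]
R5 ← R5 + (1/3)·R3: [0, 0, 0, 0, 0]
The echelon form has 3 nonzero rows, and every pivot lies in the first 4 columns, so rank(B) = rank([B|b]) = 3.
The system is consistent.
rank = 3 < 4 unknowns, so there are infinitely many solutions.

infinite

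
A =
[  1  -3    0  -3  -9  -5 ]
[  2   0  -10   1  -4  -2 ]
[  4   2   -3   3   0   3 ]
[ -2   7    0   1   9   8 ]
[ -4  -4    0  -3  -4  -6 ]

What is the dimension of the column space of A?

5

Row reduce to echelon form.
R2 ← R2 − (2)·R1: [0, 6, -10, 7, 14, 8]
R3 ← R3 − (4)·R1: [0, 14, -3, 15, 36, 23]
R4 ← R4 + (2)·R1: [0, 1, 0, -5, -9, -2]
R5 ← R5 + (4)·R1: [0, -16, 0, -15, -40, -26]
R3 ← R3 − (7/3)·R2: [0, 0, 61/3, -4/3, 10/3, 13/3]
R4 ← R4 − (1/6)·R2: [0, 0, 5/3, -37/6, -34/3, -10/3]
R5 ← R5 + (8/3)·R2: [0, 0, -80/3, 11/3, -8/3, -14/3]
R4 ← R4 − (5/61)·R3: [0, 0, 0, -739/122, -708/61, -225/61]
R5 ← R5 + (80/61)·R3: [0, 0, 0, 117/61, 104/61, 62/61]
R5 ← R5 + (234/739)·R4: [0, 0, 0, 0, -1456/739, -112/739]
Echelon form has 5 nonzero rows, so rank(A) = 5.
The column space has dimension equal to the rank: 5.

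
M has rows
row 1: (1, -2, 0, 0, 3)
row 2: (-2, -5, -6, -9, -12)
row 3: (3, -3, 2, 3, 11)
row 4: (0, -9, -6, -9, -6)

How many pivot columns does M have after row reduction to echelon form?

2

Row reduce to echelon form.
R2 ← R2 + (2)·R1: [0, -9, -6, -9, -6]
R3 ← R3 − (3)·R1: [0, 3, 2, 3, 2]
R3 ← R3 + (1/3)·R2: [0, 0, 0, 0, 0]
R4 ← R4 − R2: [0, 0, 0, 0, 0]
Echelon form has 2 nonzero rows, so rank(M) = 2.
Each nonzero row contributes one pivot column: 2 pivot columns.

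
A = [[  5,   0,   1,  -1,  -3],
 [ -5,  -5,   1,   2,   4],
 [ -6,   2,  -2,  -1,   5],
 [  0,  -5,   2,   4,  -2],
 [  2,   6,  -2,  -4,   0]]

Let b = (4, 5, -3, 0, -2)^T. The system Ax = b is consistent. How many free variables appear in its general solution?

Row reduce the augmented matrix [A | b].
R2 ← R2 + R1: [0, -5, 2, 1, 1, 9]
R3 ← R3 + (6/5)·R1: [0, 2, -4/5, -11/5, 7/5, 9/5]
R5 ← R5 − (2/5)·R1: [0, 6, -12/5, -18/5, 6/5, -18/5]
R3 ← R3 + (2/5)·R2: [0, 0, 0, -9/5, 9/5, 27/5]
R4 ← R4 − R2: [0, 0, 0, 3, -3, -9]
R5 ← R5 + (6/5)·R2: [0, 0, 0, -12/5, 12/5, 36/5]
R4 ← R4 + (5/3)·R3: [0, 0, 0, 0, 0, 0]
R5 ← R5 − (4/3)·R3: [0, 0, 0, 0, 0, 0]
The echelon form has 3 nonzero rows, and every pivot lies in the first 5 columns, so rank(A) = rank([A|b]) = 3.
The system is consistent.
Free variables = (unknowns) − (rank) = 5 − 3 = 2.

2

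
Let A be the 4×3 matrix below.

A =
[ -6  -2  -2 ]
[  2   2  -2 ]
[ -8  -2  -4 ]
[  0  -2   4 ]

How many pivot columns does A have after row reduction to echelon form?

2

Row reduce to echelon form.
R2 ← R2 + (1/3)·R1: [0, 4/3, -8/3]
R3 ← R3 − (4/3)·R1: [0, 2/3, -4/3]
R3 ← R3 − (1/2)·R2: [0, 0, 0]
R4 ← R4 + (3/2)·R2: [0, 0, 0]
Echelon form has 2 nonzero rows, so rank(A) = 2.
Each nonzero row contributes one pivot column: 2 pivot columns.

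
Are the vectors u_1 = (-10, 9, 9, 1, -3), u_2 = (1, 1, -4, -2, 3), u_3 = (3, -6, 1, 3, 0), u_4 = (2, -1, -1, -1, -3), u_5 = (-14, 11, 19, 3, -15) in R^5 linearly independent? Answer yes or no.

no

Form the matrix with these vectors as rows and row reduce.
R2 ← R2 + (1/10)·R1: [0, 19/10, -31/10, -19/10, 27/10]
R3 ← R3 + (3/10)·R1: [0, -33/10, 37/10, 33/10, -9/10]
R4 ← R4 + (1/5)·R1: [0, 4/5, 4/5, -4/5, -18/5]
R5 ← R5 − (7/5)·R1: [0, -8/5, 32/5, 8/5, -54/5]
R3 ← R3 + (33/19)·R2: [0, 0, -32/19, 0, 72/19]
R4 ← R4 − (8/19)·R2: [0, 0, 40/19, 0, -90/19]
R5 ← R5 + (16/19)·R2: [0, 0, 72/19, 0, -162/19]
R4 ← R4 + (5/4)·R3: [0, 0, 0, 0, 0]
R5 ← R5 + (9/4)·R3: [0, 0, 0, 0, 0]
3 nonzero rows, so the 5 vectors span a space of dimension 3.
Since 3 < 5, the vectors are linearly dependent.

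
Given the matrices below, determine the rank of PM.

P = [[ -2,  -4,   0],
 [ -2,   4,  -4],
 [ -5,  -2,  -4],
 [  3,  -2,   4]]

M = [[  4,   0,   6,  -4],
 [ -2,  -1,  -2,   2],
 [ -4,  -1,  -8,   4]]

2

First compute PM:
[[  0,   4,  -4,   0],
 [  0,   0,  12,   0],
 [  0,   6,   6,   0],
 [  0,  -2, -10,   0]]
Now row reduce the product.
R3 ← R3 − (3/2)·R1: [0, 0, 12, 0]
R4 ← R4 + (1/2)·R1: [0, 0, -12, 0]
R3 ← R3 − R2: [0, 0, 0, 0]
R4 ← R4 + R2: [0, 0, 0, 0]
2 nonzero rows, so rank(PM) = 2.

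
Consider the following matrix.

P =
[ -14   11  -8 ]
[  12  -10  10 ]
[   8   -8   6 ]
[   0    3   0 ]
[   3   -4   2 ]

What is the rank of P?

Row reduce to echelon form.
R2 ← R2 + (6/7)·R1: [0, -4/7, 22/7]
R3 ← R3 + (4/7)·R1: [0, -12/7, 10/7]
R5 ← R5 + (3/14)·R1: [0, -23/14, 2/7]
R3 ← R3 − (3)·R2: [0, 0, -8]
R4 ← R4 + (21/4)·R2: [0, 0, 33/2]
R5 ← R5 − (23/8)·R2: [0, 0, -35/4]
R4 ← R4 + (33/16)·R3: [0, 0, 0]
R5 ← R5 − (35/32)·R3: [0, 0, 0]
Echelon form has 3 nonzero rows, so rank(P) = 3.

3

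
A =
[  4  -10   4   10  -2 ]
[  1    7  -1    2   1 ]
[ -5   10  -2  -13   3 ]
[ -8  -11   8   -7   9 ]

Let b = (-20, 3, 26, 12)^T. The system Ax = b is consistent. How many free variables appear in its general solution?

1

Row reduce the augmented matrix [A | b].
R2 ← R2 − (1/4)·R1: [0, 19/2, -2, -1/2, 3/2, 8]
R3 ← R3 + (5/4)·R1: [0, -5/2, 3, -1/2, 1/2, 1]
R4 ← R4 + (2)·R1: [0, -31, 16, 13, 5, -28]
R3 ← R3 + (5/19)·R2: [0, 0, 47/19, -12/19, 17/19, 59/19]
R4 ← R4 + (62/19)·R2: [0, 0, 180/19, 216/19, 188/19, -36/19]
R4 ← R4 − (180/47)·R3: [0, 0, 0, 648/47, 304/47, -648/47]
The echelon form has 4 nonzero rows, and every pivot lies in the first 5 columns, so rank(A) = rank([A|b]) = 4.
The system is consistent.
Free variables = (unknowns) − (rank) = 5 − 4 = 1.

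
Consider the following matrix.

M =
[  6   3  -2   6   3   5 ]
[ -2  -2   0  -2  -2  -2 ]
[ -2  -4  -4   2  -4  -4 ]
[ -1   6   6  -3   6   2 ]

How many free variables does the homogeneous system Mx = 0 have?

3

Row reduce to echelon form.
R2 ← R2 + (1/3)·R1: [0, -1, -2/3, 0, -1, -1/3]
R3 ← R3 + (1/3)·R1: [0, -3, -14/3, 4, -3, -7/3]
R4 ← R4 + (1/6)·R1: [0, 13/2, 17/3, -2, 13/2, 17/6]
R3 ← R3 − (3)·R2: [0, 0, -8/3, 4, 0, -4/3]
R4 ← R4 + (13/2)·R2: [0, 0, 4/3, -2, 0, 2/3]
R4 ← R4 + (1/2)·R3: [0, 0, 0, 0, 0, 0]
3 nonzero rows, so rank(M) = 3.
M has 6 columns; by rank–nullity, nullity = 6 − 3 = 3.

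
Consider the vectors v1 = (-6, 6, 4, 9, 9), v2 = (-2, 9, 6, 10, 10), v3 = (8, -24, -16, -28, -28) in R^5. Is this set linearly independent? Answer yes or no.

Form the matrix with these vectors as rows and row reduce.
R2 ← R2 − (1/3)·R1: [0, 7, 14/3, 7, 7]
R3 ← R3 + (4/3)·R1: [0, -16, -32/3, -16, -16]
R3 ← R3 + (16/7)·R2: [0, 0, 0, 0, 0]
2 nonzero rows, so the 3 vectors span a space of dimension 2.
Since 2 < 3, the vectors are linearly dependent.

no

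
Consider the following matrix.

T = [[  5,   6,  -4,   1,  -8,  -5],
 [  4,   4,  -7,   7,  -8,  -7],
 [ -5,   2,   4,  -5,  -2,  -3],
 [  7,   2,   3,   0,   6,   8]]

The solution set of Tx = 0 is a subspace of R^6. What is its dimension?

Row reduce to echelon form.
R2 ← R2 − (4/5)·R1: [0, -4/5, -19/5, 31/5, -8/5, -3]
R3 ← R3 + R1: [0, 8, 0, -4, -10, -8]
R4 ← R4 − (7/5)·R1: [0, -32/5, 43/5, -7/5, 86/5, 15]
R3 ← R3 + (10)·R2: [0, 0, -38, 58, -26, -38]
R4 ← R4 − (8)·R2: [0, 0, 39, -51, 30, 39]
R4 ← R4 + (39/38)·R3: [0, 0, 0, 162/19, 63/19, 0]
4 nonzero rows, so rank(T) = 4.
T has 6 columns; by rank–nullity, nullity = 6 − 4 = 2.

2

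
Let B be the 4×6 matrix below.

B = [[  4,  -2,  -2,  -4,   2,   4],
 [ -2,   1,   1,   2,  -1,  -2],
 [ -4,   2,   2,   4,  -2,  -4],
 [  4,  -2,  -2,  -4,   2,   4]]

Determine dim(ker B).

5

Row reduce to echelon form.
R2 ← R2 + (1/2)·R1: [0, 0, 0, 0, 0, 0]
R3 ← R3 + R1: [0, 0, 0, 0, 0, 0]
R4 ← R4 − R1: [0, 0, 0, 0, 0, 0]
1 nonzero row, so rank(B) = 1.
B has 6 columns; by rank–nullity, nullity = 6 − 1 = 5.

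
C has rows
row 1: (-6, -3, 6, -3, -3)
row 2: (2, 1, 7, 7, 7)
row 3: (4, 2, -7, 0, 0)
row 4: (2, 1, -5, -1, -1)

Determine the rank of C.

Row reduce to echelon form.
R2 ← R2 + (1/3)·R1: [0, 0, 9, 6, 6]
R3 ← R3 + (2/3)·R1: [0, 0, -3, -2, -2]
R4 ← R4 + (1/3)·R1: [0, 0, -3, -2, -2]
R3 ← R3 + (1/3)·R2: [0, 0, 0, 0, 0]
R4 ← R4 + (1/3)·R2: [0, 0, 0, 0, 0]
Echelon form has 2 nonzero rows, so rank(C) = 2.

2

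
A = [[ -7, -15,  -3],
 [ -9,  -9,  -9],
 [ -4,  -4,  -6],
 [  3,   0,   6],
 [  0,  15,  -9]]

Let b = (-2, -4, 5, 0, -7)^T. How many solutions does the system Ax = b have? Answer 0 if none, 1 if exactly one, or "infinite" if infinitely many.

Row reduce the augmented matrix [A | b].
R2 ← R2 − (9/7)·R1: [0, 72/7, -36/7, -10/7]
R3 ← R3 − (4/7)·R1: [0, 32/7, -30/7, 43/7]
R4 ← R4 + (3/7)·R1: [0, -45/7, 33/7, -6/7]
R3 ← R3 − (4/9)·R2: [0, 0, -2, 61/9]
R4 ← R4 + (5/8)·R2: [0, 0, 3/2, -7/4]
R5 ← R5 − (35/24)·R2: [0, 0, -3/2, -59/12]
R4 ← R4 + (3/4)·R3: [0, 0, 0, 10/3]
R5 ← R5 − (3/4)·R3: [0, 0, 0, -10]
R5 ← R5 + (3)·R4: [0, 0, 0, 0]
The echelon form has 4 nonzero rows; the last pivot sits in the augmented column, so rank(A) = 3 but rank([A|b]) = 4.
Since the ranks differ, the system is inconsistent.
It has no solutions.

0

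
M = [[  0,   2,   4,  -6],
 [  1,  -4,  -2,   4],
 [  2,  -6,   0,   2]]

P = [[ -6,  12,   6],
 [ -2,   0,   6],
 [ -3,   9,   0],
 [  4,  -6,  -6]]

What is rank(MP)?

2

First compute MP:
[[-40,  72,  48],
 [ 24, -30, -42],
 [  8,  12, -36]]
Now row reduce the product.
R2 ← R2 + (3/5)·R1: [0, 66/5, -66/5]
R3 ← R3 + (1/5)·R1: [0, 132/5, -132/5]
R3 ← R3 − (2)·R2: [0, 0, 0]
2 nonzero rows, so rank(MP) = 2.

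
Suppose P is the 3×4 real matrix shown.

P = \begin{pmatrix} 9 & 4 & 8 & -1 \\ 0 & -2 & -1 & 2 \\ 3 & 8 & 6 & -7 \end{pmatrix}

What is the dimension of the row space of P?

Row reduce to echelon form.
R3 ← R3 − (1/3)·R1: [0, 20/3, 10/3, -20/3]
R3 ← R3 + (10/3)·R2: [0, 0, 0, 0]
Echelon form has 2 nonzero rows, so rank(P) = 2.
The row space has dimension equal to the rank: 2.

2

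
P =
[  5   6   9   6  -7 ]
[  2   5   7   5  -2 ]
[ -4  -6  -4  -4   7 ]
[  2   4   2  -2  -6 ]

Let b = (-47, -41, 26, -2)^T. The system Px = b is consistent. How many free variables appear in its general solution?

1

Row reduce the augmented matrix [P | b].
R2 ← R2 − (2/5)·R1: [0, 13/5, 17/5, 13/5, 4/5, -111/5]
R3 ← R3 + (4/5)·R1: [0, -6/5, 16/5, 4/5, 7/5, -58/5]
R4 ← R4 − (2/5)·R1: [0, 8/5, -8/5, -22/5, -16/5, 84/5]
R3 ← R3 + (6/13)·R2: [0, 0, 62/13, 2, 23/13, -284/13]
R4 ← R4 − (8/13)·R2: [0, 0, -48/13, -6, -48/13, 396/13]
R4 ← R4 + (24/31)·R3: [0, 0, 0, -138/31, -72/31, 420/31]
The echelon form has 4 nonzero rows, and every pivot lies in the first 5 columns, so rank(P) = rank([P|b]) = 4.
The system is consistent.
Free variables = (unknowns) − (rank) = 5 − 4 = 1.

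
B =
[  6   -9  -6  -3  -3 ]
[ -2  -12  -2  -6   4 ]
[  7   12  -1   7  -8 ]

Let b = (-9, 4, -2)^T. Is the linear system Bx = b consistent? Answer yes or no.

Row reduce the augmented matrix [B | b].
R2 ← R2 + (1/3)·R1: [0, -15, -4, -7, 3, 1]
R3 ← R3 − (7/6)·R1: [0, 45/2, 6, 21/2, -9/2, 17/2]
R3 ← R3 + (3/2)·R2: [0, 0, 0, 0, 0, 10]
The echelon form has 3 nonzero rows; the last pivot sits in the augmented column, so rank(B) = 2 but rank([B|b]) = 3.
Since the ranks differ, the system is inconsistent.

no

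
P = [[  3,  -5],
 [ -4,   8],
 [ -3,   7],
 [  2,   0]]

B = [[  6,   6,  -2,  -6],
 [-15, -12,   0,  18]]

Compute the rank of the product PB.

First compute PB:
[[ 93,  78,  -6, -108],
 [-144, -120,   8, 168],
 [-123, -102,   6, 144],
 [ 12,  12,  -4, -12]]
Now row reduce the product.
R2 ← R2 + (48/31)·R1: [0, 24/31, -40/31, 24/31]
R3 ← R3 + (41/31)·R1: [0, 36/31, -60/31, 36/31]
R4 ← R4 − (4/31)·R1: [0, 60/31, -100/31, 60/31]
R3 ← R3 − (3/2)·R2: [0, 0, 0, 0]
R4 ← R4 − (5/2)·R2: [0, 0, 0, 0]
2 nonzero rows, so rank(PB) = 2.

2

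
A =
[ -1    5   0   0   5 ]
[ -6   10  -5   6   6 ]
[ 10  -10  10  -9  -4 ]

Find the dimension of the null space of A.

2

Row reduce to echelon form.
R2 ← R2 − (6)·R1: [0, -20, -5, 6, -24]
R3 ← R3 + (10)·R1: [0, 40, 10, -9, 46]
R3 ← R3 + (2)·R2: [0, 0, 0, 3, -2]
3 nonzero rows, so rank(A) = 3.
A has 5 columns; by rank–nullity, nullity = 5 − 3 = 2.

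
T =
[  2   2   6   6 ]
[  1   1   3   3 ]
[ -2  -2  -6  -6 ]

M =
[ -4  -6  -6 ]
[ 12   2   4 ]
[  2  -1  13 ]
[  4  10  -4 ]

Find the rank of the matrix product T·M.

First compute TM:
[[ 52,  46,  50],
 [ 26,  23,  25],
 [-52, -46, -50]]
Now row reduce the product.
R2 ← R2 − (1/2)·R1: [0, 0, 0]
R3 ← R3 + R1: [0, 0, 0]
1 nonzero row, so rank(TM) = 1.

1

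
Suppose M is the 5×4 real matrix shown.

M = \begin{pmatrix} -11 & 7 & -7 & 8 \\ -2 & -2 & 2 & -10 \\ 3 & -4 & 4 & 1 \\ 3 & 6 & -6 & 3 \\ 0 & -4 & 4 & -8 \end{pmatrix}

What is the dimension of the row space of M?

Row reduce to echelon form.
R2 ← R2 − (2/11)·R1: [0, -36/11, 36/11, -126/11]
R3 ← R3 + (3/11)·R1: [0, -23/11, 23/11, 35/11]
R4 ← R4 + (3/11)·R1: [0, 87/11, -87/11, 57/11]
R3 ← R3 − (23/36)·R2: [0, 0, 0, 21/2]
R4 ← R4 + (29/12)·R2: [0, 0, 0, -45/2]
R5 ← R5 − (11/9)·R2: [0, 0, 0, 6]
R4 ← R4 + (15/7)·R3: [0, 0, 0, 0]
R5 ← R5 − (4/7)·R3: [0, 0, 0, 0]
Echelon form has 3 nonzero rows, so rank(M) = 3.
The row space has dimension equal to the rank: 3.

3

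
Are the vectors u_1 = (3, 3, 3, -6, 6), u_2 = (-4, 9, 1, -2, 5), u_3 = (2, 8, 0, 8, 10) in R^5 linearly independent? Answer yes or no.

yes

Form the matrix with these vectors as rows and row reduce.
R2 ← R2 + (4/3)·R1: [0, 13, 5, -10, 13]
R3 ← R3 − (2/3)·R1: [0, 6, -2, 12, 6]
R3 ← R3 − (6/13)·R2: [0, 0, -56/13, 216/13, 0]
3 nonzero rows, so the 3 vectors span a space of dimension 3.
Since 3 = 3, the vectors are linearly independent.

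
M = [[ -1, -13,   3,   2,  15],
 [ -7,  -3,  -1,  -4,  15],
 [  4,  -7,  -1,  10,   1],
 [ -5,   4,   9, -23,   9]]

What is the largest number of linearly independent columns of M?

4

Row reduce to echelon form.
R2 ← R2 − (7)·R1: [0, 88, -22, -18, -90]
R3 ← R3 + (4)·R1: [0, -59, 11, 18, 61]
R4 ← R4 − (5)·R1: [0, 69, -6, -33, -66]
R3 ← R3 + (59/88)·R2: [0, 0, -15/4, 261/44, 29/44]
R4 ← R4 − (69/88)·R2: [0, 0, 45/4, -831/44, 201/44]
R4 ← R4 + (3)·R3: [0, 0, 0, -12/11, 72/11]
Echelon form has 4 nonzero rows, so rank(M) = 4.
The rank gives the maximum number of linearly independent columns: 4.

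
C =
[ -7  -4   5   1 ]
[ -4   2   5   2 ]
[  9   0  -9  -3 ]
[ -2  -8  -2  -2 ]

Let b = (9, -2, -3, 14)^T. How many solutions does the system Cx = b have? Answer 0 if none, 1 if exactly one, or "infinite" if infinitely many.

infinite

Row reduce the augmented matrix [C | b].
R2 ← R2 − (4/7)·R1: [0, 30/7, 15/7, 10/7, -50/7]
R3 ← R3 + (9/7)·R1: [0, -36/7, -18/7, -12/7, 60/7]
R4 ← R4 − (2/7)·R1: [0, -48/7, -24/7, -16/7, 80/7]
R3 ← R3 + (6/5)·R2: [0, 0, 0, 0, 0]
R4 ← R4 + (8/5)·R2: [0, 0, 0, 0, 0]
The echelon form has 2 nonzero rows, and every pivot lies in the first 4 columns, so rank(C) = rank([C|b]) = 2.
The system is consistent.
rank = 2 < 4 unknowns, so there are infinitely many solutions.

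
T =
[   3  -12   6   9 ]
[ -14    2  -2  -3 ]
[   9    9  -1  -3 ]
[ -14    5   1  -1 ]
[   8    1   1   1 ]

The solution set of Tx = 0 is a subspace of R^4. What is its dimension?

1

Row reduce to echelon form.
R2 ← R2 + (14/3)·R1: [0, -54, 26, 39]
R3 ← R3 − (3)·R1: [0, 45, -19, -30]
R4 ← R4 + (14/3)·R1: [0, -51, 29, 41]
R5 ← R5 − (8/3)·R1: [0, 33, -15, -23]
R3 ← R3 + (5/6)·R2: [0, 0, 8/3, 5/2]
R4 ← R4 − (17/18)·R2: [0, 0, 40/9, 25/6]
R5 ← R5 + (11/18)·R2: [0, 0, 8/9, 5/6]
R4 ← R4 − (5/3)·R3: [0, 0, 0, 0]
R5 ← R5 − (1/3)·R3: [0, 0, 0, 0]
3 nonzero rows, so rank(T) = 3.
T has 4 columns; by rank–nullity, nullity = 4 − 3 = 1.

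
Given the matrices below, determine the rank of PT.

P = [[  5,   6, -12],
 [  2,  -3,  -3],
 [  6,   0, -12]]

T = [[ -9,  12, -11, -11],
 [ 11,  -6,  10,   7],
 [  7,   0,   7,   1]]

First compute PT:
[[-63,  24, -79, -25],
 [-72,  42, -73, -46],
 [-138,  72, -150, -78]]
Now row reduce the product.
R2 ← R2 − (8/7)·R1: [0, 102/7, 121/7, -122/7]
R3 ← R3 − (46/21)·R1: [0, 136/7, 484/21, -488/21]
R3 ← R3 − (4/3)·R2: [0, 0, 0, 0]
2 nonzero rows, so rank(PT) = 2.

2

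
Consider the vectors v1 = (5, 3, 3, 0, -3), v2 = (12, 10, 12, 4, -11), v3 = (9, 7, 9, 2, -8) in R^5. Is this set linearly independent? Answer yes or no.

Form the matrix with these vectors as rows and row reduce.
R2 ← R2 − (12/5)·R1: [0, 14/5, 24/5, 4, -19/5]
R3 ← R3 − (9/5)·R1: [0, 8/5, 18/5, 2, -13/5]
R3 ← R3 − (4/7)·R2: [0, 0, 6/7, -2/7, -3/7]
3 nonzero rows, so the 3 vectors span a space of dimension 3.
Since 3 = 3, the vectors are linearly independent.

yes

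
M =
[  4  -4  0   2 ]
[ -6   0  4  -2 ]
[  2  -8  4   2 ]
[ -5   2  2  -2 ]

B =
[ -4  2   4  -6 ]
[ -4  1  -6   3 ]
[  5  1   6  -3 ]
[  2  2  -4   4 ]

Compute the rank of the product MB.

First compute MB:
[[  4,   8,  32, -28],
 [ 40, -12,   8,  16],
 [ 48,   4,  72, -40],
 [ 18, -10, -12,  22]]
Now row reduce the product.
R2 ← R2 − (10)·R1: [0, -92, -312, 296]
R3 ← R3 − (12)·R1: [0, -92, -312, 296]
R4 ← R4 − (9/2)·R1: [0, -46, -156, 148]
R3 ← R3 − R2: [0, 0, 0, 0]
R4 ← R4 − (1/2)·R2: [0, 0, 0, 0]
2 nonzero rows, so rank(MB) = 2.

2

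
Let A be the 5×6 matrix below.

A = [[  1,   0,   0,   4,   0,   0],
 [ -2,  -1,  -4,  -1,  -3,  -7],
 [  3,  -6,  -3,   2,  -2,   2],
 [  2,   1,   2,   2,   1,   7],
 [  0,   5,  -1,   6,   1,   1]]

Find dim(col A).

5

Row reduce to echelon form.
R2 ← R2 + (2)·R1: [0, -1, -4, 7, -3, -7]
R3 ← R3 − (3)·R1: [0, -6, -3, -10, -2, 2]
R4 ← R4 − (2)·R1: [0, 1, 2, -6, 1, 7]
R3 ← R3 − (6)·R2: [0, 0, 21, -52, 16, 44]
R4 ← R4 + R2: [0, 0, -2, 1, -2, 0]
R5 ← R5 + (5)·R2: [0, 0, -21, 41, -14, -34]
R4 ← R4 + (2/21)·R3: [0, 0, 0, -83/21, -10/21, 88/21]
R5 ← R5 + R3: [0, 0, 0, -11, 2, 10]
R5 ← R5 − (231/83)·R4: [0, 0, 0, 0, 276/83, -138/83]
Echelon form has 5 nonzero rows, so rank(A) = 5.
The column space has dimension equal to the rank: 5.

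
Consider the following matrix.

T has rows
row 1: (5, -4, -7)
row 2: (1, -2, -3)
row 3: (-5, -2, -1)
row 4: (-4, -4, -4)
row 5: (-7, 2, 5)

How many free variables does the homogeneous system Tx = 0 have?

1

Row reduce to echelon form.
R2 ← R2 − (1/5)·R1: [0, -6/5, -8/5]
R3 ← R3 + R1: [0, -6, -8]
R4 ← R4 + (4/5)·R1: [0, -36/5, -48/5]
R5 ← R5 + (7/5)·R1: [0, -18/5, -24/5]
R3 ← R3 − (5)·R2: [0, 0, 0]
R4 ← R4 − (6)·R2: [0, 0, 0]
R5 ← R5 − (3)·R2: [0, 0, 0]
2 nonzero rows, so rank(T) = 2.
T has 3 columns; by rank–nullity, nullity = 3 − 2 = 1.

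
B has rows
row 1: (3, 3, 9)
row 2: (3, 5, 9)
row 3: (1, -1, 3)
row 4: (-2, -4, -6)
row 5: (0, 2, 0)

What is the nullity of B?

1

Row reduce to echelon form.
R2 ← R2 − R1: [0, 2, 0]
R3 ← R3 − (1/3)·R1: [0, -2, 0]
R4 ← R4 + (2/3)·R1: [0, -2, 0]
R3 ← R3 + R2: [0, 0, 0]
R4 ← R4 + R2: [0, 0, 0]
R5 ← R5 − R2: [0, 0, 0]
2 nonzero rows, so rank(B) = 2.
B has 3 columns; by rank–nullity, nullity = 3 − 2 = 1.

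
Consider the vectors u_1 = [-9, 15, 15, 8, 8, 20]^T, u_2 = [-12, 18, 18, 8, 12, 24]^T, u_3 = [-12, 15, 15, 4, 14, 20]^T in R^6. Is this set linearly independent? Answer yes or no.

Form the matrix with these vectors as rows and row reduce.
R2 ← R2 − (4/3)·R1: [0, -2, -2, -8/3, 4/3, -8/3]
R3 ← R3 − (4/3)·R1: [0, -5, -5, -20/3, 10/3, -20/3]
R3 ← R3 − (5/2)·R2: [0, 0, 0, 0, 0, 0]
2 nonzero rows, so the 3 vectors span a space of dimension 2.
Since 2 < 3, the vectors are linearly dependent.

no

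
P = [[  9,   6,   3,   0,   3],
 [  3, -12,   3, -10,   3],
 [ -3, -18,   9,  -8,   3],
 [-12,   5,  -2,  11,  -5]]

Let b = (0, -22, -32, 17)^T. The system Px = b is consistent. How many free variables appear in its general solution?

2

Row reduce the augmented matrix [P | b].
R2 ← R2 − (1/3)·R1: [0, -14, 2, -10, 2, -22]
R3 ← R3 + (1/3)·R1: [0, -16, 10, -8, 4, -32]
R4 ← R4 + (4/3)·R1: [0, 13, 2, 11, -1, 17]
R3 ← R3 − (8/7)·R2: [0, 0, 54/7, 24/7, 12/7, -48/7]
R4 ← R4 + (13/14)·R2: [0, 0, 27/7, 12/7, 6/7, -24/7]
R4 ← R4 − (1/2)·R3: [0, 0, 0, 0, 0, 0]
The echelon form has 3 nonzero rows, and every pivot lies in the first 5 columns, so rank(P) = rank([P|b]) = 3.
The system is consistent.
Free variables = (unknowns) − (rank) = 5 − 3 = 2.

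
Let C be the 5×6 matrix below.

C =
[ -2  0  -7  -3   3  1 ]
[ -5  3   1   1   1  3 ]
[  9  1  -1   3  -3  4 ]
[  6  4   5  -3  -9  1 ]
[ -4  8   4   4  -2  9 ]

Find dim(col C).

4

Row reduce to echelon form.
R2 ← R2 − (5/2)·R1: [0, 3, 37/2, 17/2, -13/2, 1/2]
R3 ← R3 + (9/2)·R1: [0, 1, -65/2, -21/2, 21/2, 17/2]
R4 ← R4 + (3)·R1: [0, 4, -16, -12, 0, 4]
R5 ← R5 − (2)·R1: [0, 8, 18, 10, -8, 7]
R3 ← R3 − (1/3)·R2: [0, 0, -116/3, -40/3, 38/3, 25/3]
R4 ← R4 − (4/3)·R2: [0, 0, -122/3, -70/3, 26/3, 10/3]
R5 ← R5 − (8/3)·R2: [0, 0, -94/3, -38/3, 28/3, 17/3]
R4 ← R4 − (61/58)·R3: [0, 0, 0, -270/29, -135/29, -315/58]
R5 ← R5 − (47/58)·R3: [0, 0, 0, -54/29, -27/29, -63/58]
R5 ← R5 − (1/5)·R4: [0, 0, 0, 0, 0, 0]
Echelon form has 4 nonzero rows, so rank(C) = 4.
The column space has dimension equal to the rank: 4.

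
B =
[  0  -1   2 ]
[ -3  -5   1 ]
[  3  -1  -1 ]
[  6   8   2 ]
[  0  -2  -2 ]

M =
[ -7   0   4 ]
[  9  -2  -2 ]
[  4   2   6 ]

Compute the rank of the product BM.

First compute BM:
[[ -1,   6,  14],
 [-20,  12,   4],
 [-34,   0,   8],
 [ 38, -12,  20],
 [-26,   0,  -8]]
Now row reduce the product.
R2 ← R2 − (20)·R1: [0, -108, -276]
R3 ← R3 − (34)·R1: [0, -204, -468]
R4 ← R4 + (38)·R1: [0, 216, 552]
R5 ← R5 − (26)·R1: [0, -156, -372]
R3 ← R3 − (17/9)·R2: [0, 0, 160/3]
R4 ← R4 + (2)·R2: [0, 0, 0]
R5 ← R5 − (13/9)·R2: [0, 0, 80/3]
R5 ← R5 − (1/2)·R3: [0, 0, 0]
3 nonzero rows, so rank(BM) = 3.

3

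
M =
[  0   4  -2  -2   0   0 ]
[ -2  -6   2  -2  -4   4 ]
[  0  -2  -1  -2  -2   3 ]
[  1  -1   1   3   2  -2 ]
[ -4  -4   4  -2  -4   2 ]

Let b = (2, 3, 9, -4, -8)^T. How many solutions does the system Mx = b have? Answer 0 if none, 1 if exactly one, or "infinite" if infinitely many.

0

Row reduce the augmented matrix [M | b].
Swap R1 ↔ R2
R4 ← R4 + (1/2)·R1: [0, -4, 2, 2, 0, 0, -5/2]
R5 ← R5 − (2)·R1: [0, 8, 0, 2, 4, -6, -14]
R3 ← R3 + (1/2)·R2: [0, 0, -2, -3, -2, 3, 10]
R4 ← R4 + R2: [0, 0, 0, 0, 0, 0, -1/2]
R5 ← R5 − (2)·R2: [0, 0, 4, 6, 4, -6, -18]
R5 ← R5 + (2)·R3: [0, 0, 0, 0, 0, 0, 2]
R5 ← R5 + (4)·R4: [0, 0, 0, 0, 0, 0, 0]
The echelon form has 4 nonzero rows; the last pivot sits in the augmented column, so rank(M) = 3 but rank([M|b]) = 4.
Since the ranks differ, the system is inconsistent.
It has no solutions.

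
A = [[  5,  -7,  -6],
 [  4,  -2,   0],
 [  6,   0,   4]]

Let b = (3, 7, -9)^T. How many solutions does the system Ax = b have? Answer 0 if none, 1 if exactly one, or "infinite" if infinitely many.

Row reduce the augmented matrix [A | b].
R2 ← R2 − (4/5)·R1: [0, 18/5, 24/5, 23/5]
R3 ← R3 − (6/5)·R1: [0, 42/5, 56/5, -63/5]
R3 ← R3 − (7/3)·R2: [0, 0, 0, -70/3]
The echelon form has 3 nonzero rows; the last pivot sits in the augmented column, so rank(A) = 2 but rank([A|b]) = 3.
Since the ranks differ, the system is inconsistent.
It has no solutions.

0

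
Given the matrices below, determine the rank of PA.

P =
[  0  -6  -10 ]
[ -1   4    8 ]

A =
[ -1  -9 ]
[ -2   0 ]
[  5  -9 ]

First compute PA:
[[-38,  90],
 [ 33, -63]]
Now row reduce the product.
R2 ← R2 + (33/38)·R1: [0, 288/19]
2 nonzero rows, so rank(PA) = 2.

2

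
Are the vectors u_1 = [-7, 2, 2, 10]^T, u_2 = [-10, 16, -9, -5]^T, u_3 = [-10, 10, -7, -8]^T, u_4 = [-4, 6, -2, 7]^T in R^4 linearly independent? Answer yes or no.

yes

Form the matrix with these vectors as rows and row reduce.
R2 ← R2 − (10/7)·R1: [0, 92/7, -83/7, -135/7]
R3 ← R3 − (10/7)·R1: [0, 50/7, -69/7, -156/7]
R4 ← R4 − (4/7)·R1: [0, 34/7, -22/7, 9/7]
R3 ← R3 − (25/46)·R2: [0, 0, -157/46, -543/46]
R4 ← R4 − (17/46)·R2: [0, 0, 57/46, 387/46]
R4 ← R4 + (57/157)·R3: [0, 0, 0, 648/157]
4 nonzero rows, so the 4 vectors span a space of dimension 4.
Since 4 = 4, the vectors are linearly independent.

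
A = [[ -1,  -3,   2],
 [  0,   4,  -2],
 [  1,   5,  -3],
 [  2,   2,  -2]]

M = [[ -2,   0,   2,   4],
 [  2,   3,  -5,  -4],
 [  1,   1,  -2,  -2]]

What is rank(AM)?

First compute AM:
[[ -2,  -7,   9,   4],
 [  6,  10, -16, -12],
 [  5,  12, -17, -10],
 [ -2,   4,  -2,   4]]
Now row reduce the product.
R2 ← R2 + (3)·R1: [0, -11, 11, 0]
R3 ← R3 + (5/2)·R1: [0, -11/2, 11/2, 0]
R4 ← R4 − R1: [0, 11, -11, 0]
R3 ← R3 − (1/2)·R2: [0, 0, 0, 0]
R4 ← R4 + R2: [0, 0, 0, 0]
2 nonzero rows, so rank(AM) = 2.

2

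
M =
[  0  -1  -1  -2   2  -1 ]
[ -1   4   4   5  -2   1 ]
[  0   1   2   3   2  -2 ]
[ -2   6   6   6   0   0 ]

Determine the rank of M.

Row reduce to echelon form.
Swap R1 ↔ R2
R4 ← R4 − (2)·R1: [0, -2, -2, -4, 4, -2]
R3 ← R3 + R2: [0, 0, 1, 1, 4, -3]
R4 ← R4 − (2)·R2: [0, 0, 0, 0, 0, 0]
Echelon form has 3 nonzero rows, so rank(M) = 3.

3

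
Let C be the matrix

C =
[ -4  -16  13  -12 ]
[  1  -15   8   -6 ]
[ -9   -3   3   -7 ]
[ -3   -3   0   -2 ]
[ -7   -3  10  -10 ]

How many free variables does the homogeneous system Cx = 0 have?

Row reduce to echelon form.
R2 ← R2 + (1/4)·R1: [0, -19, 45/4, -9]
R3 ← R3 − (9/4)·R1: [0, 33, -105/4, 20]
R4 ← R4 − (3/4)·R1: [0, 9, -39/4, 7]
R5 ← R5 − (7/4)·R1: [0, 25, -51/4, 11]
R3 ← R3 + (33/19)·R2: [0, 0, -255/38, 83/19]
R4 ← R4 + (9/19)·R2: [0, 0, -84/19, 52/19]
R5 ← R5 + (25/19)·R2: [0, 0, 39/19, -16/19]
R4 ← R4 − (56/85)·R3: [0, 0, 0, -12/85]
R5 ← R5 + (26/85)·R3: [0, 0, 0, 42/85]
R5 ← R5 + (7/2)·R4: [0, 0, 0, 0]
4 nonzero rows, so rank(C) = 4.
C has 4 columns; by rank–nullity, nullity = 4 − 4 = 0.

0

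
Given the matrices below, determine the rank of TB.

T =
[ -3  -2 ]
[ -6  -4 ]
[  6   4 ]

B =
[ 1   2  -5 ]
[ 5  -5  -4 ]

1

First compute TB:
[[-13,   4,  23],
 [-26,   8,  46],
 [ 26,  -8, -46]]
Now row reduce the product.
R2 ← R2 − (2)·R1: [0, 0, 0]
R3 ← R3 + (2)·R1: [0, 0, 0]
1 nonzero row, so rank(TB) = 1.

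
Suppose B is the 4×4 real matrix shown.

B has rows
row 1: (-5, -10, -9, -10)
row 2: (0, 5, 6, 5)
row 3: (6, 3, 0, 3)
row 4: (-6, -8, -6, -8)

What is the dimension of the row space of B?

2

Row reduce to echelon form.
R3 ← R3 + (6/5)·R1: [0, -9, -54/5, -9]
R4 ← R4 − (6/5)·R1: [0, 4, 24/5, 4]
R3 ← R3 + (9/5)·R2: [0, 0, 0, 0]
R4 ← R4 − (4/5)·R2: [0, 0, 0, 0]
Echelon form has 2 nonzero rows, so rank(B) = 2.
The row space has dimension equal to the rank: 2.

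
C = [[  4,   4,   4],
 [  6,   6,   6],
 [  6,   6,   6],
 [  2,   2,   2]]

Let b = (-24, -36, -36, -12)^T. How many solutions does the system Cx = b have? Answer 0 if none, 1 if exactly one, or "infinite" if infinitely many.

Row reduce the augmented matrix [C | b].
R2 ← R2 − (3/2)·R1: [0, 0, 0, 0]
R3 ← R3 − (3/2)·R1: [0, 0, 0, 0]
R4 ← R4 − (1/2)·R1: [0, 0, 0, 0]
The echelon form has 1 nonzero rows, and every pivot lies in the first 3 columns, so rank(C) = rank([C|b]) = 1.
The system is consistent.
rank = 1 < 3 unknowns, so there are infinitely many solutions.

infinite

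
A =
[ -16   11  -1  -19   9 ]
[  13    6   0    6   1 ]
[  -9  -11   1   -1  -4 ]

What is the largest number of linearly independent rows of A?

Row reduce to echelon form.
R2 ← R2 + (13/16)·R1: [0, 239/16, -13/16, -151/16, 133/16]
R3 ← R3 − (9/16)·R1: [0, -275/16, 25/16, 155/16, -145/16]
R3 ← R3 + (275/239)·R2: [0, 0, 150/239, -280/239, 120/239]
Echelon form has 3 nonzero rows, so rank(A) = 3.
The rank gives the maximum number of linearly independent rows: 3.

3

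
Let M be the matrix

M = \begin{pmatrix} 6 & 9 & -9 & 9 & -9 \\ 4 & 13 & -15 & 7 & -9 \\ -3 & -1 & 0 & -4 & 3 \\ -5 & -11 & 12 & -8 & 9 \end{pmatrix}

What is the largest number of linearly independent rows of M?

2

Row reduce to echelon form.
R2 ← R2 − (2/3)·R1: [0, 7, -9, 1, -3]
R3 ← R3 + (1/2)·R1: [0, 7/2, -9/2, 1/2, -3/2]
R4 ← R4 + (5/6)·R1: [0, -7/2, 9/2, -1/2, 3/2]
R3 ← R3 − (1/2)·R2: [0, 0, 0, 0, 0]
R4 ← R4 + (1/2)·R2: [0, 0, 0, 0, 0]
Echelon form has 2 nonzero rows, so rank(M) = 2.
The rank gives the maximum number of linearly independent rows: 2.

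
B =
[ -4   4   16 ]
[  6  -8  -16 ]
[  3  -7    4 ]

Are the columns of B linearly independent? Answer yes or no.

no

Row reduce B to echelon form.
R2 ← R2 + (3/2)·R1: [0, -2, 8]
R3 ← R3 + (3/4)·R1: [0, -4, 16]
R3 ← R3 − (2)·R2: [0, 0, 0]
2 pivots among 3 columns.
Only 2 < 3 pivot columns, so the columns are linearly dependent.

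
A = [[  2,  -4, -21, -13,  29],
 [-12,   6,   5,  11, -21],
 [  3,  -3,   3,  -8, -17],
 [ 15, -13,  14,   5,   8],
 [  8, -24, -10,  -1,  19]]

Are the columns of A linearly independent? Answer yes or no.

Row reduce A to echelon form.
R2 ← R2 + (6)·R1: [0, -18, -121, -67, 153]
R3 ← R3 − (3/2)·R1: [0, 3, 69/2, 23/2, -121/2]
R4 ← R4 − (15/2)·R1: [0, 17, 343/2, 205/2, -419/2]
R5 ← R5 − (4)·R1: [0, -8, 74, 51, -97]
R3 ← R3 + (1/6)·R2: [0, 0, 43/3, 1/3, -35]
R4 ← R4 + (17/18)·R2: [0, 0, 515/9, 353/9, -65]
R5 ← R5 − (4/9)·R2: [0, 0, 1150/9, 727/9, -165]
R4 ← R4 − (515/129)·R3: [0, 0, 0, 4888/129, 9640/129]
R5 ← R5 − (1150/129)·R3: [0, 0, 0, 10037/129, 18965/129]
R5 ← R5 − (10037/4888)·R4: [0, 0, 0, 0, -3930/611]
5 pivots among 5 columns.
Every column is a pivot column, so the columns are linearly independent.

yes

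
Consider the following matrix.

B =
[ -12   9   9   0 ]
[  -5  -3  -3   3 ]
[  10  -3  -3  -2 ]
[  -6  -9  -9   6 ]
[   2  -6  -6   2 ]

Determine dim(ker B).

Row reduce to echelon form.
R2 ← R2 − (5/12)·R1: [0, -27/4, -27/4, 3]
R3 ← R3 + (5/6)·R1: [0, 9/2, 9/2, -2]
R4 ← R4 − (1/2)·R1: [0, -27/2, -27/2, 6]
R5 ← R5 + (1/6)·R1: [0, -9/2, -9/2, 2]
R3 ← R3 + (2/3)·R2: [0, 0, 0, 0]
R4 ← R4 − (2)·R2: [0, 0, 0, 0]
R5 ← R5 − (2/3)·R2: [0, 0, 0, 0]
2 nonzero rows, so rank(B) = 2.
B has 4 columns; by rank–nullity, nullity = 4 − 2 = 2.

2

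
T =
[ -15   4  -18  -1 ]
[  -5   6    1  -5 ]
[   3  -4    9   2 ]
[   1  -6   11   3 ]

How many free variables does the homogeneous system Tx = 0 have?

Row reduce to echelon form.
R2 ← R2 − (1/3)·R1: [0, 14/3, 7, -14/3]
R3 ← R3 + (1/5)·R1: [0, -16/5, 27/5, 9/5]
R4 ← R4 + (1/15)·R1: [0, -86/15, 49/5, 44/15]
R3 ← R3 + (24/35)·R2: [0, 0, 51/5, -7/5]
R4 ← R4 + (43/35)·R2: [0, 0, 92/5, -14/5]
R4 ← R4 − (92/51)·R3: [0, 0, 0, -14/51]
4 nonzero rows, so rank(T) = 4.
T has 4 columns; by rank–nullity, nullity = 4 − 4 = 0.

0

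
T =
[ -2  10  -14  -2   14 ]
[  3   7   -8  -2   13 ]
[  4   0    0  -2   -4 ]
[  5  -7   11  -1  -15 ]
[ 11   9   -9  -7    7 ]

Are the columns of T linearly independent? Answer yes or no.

Row reduce T to echelon form.
R2 ← R2 + (3/2)·R1: [0, 22, -29, -5, 34]
R3 ← R3 + (2)·R1: [0, 20, -28, -6, 24]
R4 ← R4 + (5/2)·R1: [0, 18, -24, -6, 20]
R5 ← R5 + (11/2)·R1: [0, 64, -86, -18, 84]
R3 ← R3 − (10/11)·R2: [0, 0, -18/11, -16/11, -76/11]
R4 ← R4 − (9/11)·R2: [0, 0, -3/11, -21/11, -86/11]
R5 ← R5 − (32/11)·R2: [0, 0, -18/11, -38/11, -164/11]
R4 ← R4 − (1/6)·R3: [0, 0, 0, -5/3, -20/3]
R5 ← R5 − R3: [0, 0, 0, -2, -8]
R5 ← R5 − (6/5)·R4: [0, 0, 0, 0, 0]
4 pivots among 5 columns.
Only 4 < 5 pivot columns, so the columns are linearly dependent.

no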